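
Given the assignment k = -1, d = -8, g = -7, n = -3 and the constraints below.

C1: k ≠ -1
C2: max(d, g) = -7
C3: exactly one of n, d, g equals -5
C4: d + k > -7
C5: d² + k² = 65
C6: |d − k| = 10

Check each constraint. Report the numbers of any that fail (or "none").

C1: k = -1, but -1 is required to differ — fails.
C2: max(-8, -7) = -7 — holds.
C3: n=-3, d=-8, g=-7; 0 of them equal -5, not exactly one — fails.
C4: d + k = -8 + (-1) = -9; -9 ≤ -7, bound -7 not met — fails.
C5: d² + k² = (-8)² + (-1)² = 64 + 1 = 65 — holds.
C6: |-8 − (-1)| = 7, not 10 — fails.

No — constraints 1, 3, 4, 6 are not satisfied.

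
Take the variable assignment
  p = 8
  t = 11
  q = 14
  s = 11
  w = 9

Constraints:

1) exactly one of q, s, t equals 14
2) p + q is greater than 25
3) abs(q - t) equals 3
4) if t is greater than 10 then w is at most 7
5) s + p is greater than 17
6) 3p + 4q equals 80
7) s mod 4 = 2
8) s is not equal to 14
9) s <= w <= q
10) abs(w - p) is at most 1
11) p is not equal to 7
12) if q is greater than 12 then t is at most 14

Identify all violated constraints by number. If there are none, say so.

1) q=14, s=11, t=11; 1 of them equals 14 — holds.
2) p + q = 8 + 14 = 22; 22 ≤ 25, bound 25 not met — fails.
3) abs(14 - 11) = 3 — holds.
4) t = 11 > 10, so we need w ≤ 7; but w = 9 > 7 — fails.
5) s + p = 11 + 8 = 19; 19 > 17 — holds.
6) 3p + 4q = 3(8) + 4(14) = 80 — holds.
7) 11 mod 4 = 3, not 2 — fails.
8) s = 11, and 11 ≠ 14 — holds.
9) values 11, 9, 14; s = 11 is not <= w = 9 — fails.
10) abs(9 - 8) = 1; 1 ≤ 1 — holds.
11) p = 8, and 8 ≠ 7 — holds.
12) q = 14 > 12, so we need t ≤ 14; t = 11 ≤ 14 — holds.

Constraints 2, 4, 7, and 9 do not hold.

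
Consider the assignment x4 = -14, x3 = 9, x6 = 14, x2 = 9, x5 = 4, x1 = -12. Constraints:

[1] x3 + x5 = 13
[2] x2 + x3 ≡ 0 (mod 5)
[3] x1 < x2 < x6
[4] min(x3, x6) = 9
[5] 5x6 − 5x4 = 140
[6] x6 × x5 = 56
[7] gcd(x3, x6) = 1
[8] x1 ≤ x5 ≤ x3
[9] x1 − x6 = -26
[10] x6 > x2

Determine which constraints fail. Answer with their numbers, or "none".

No — constraint 2 is not satisfied.

[1] x3 + x5 = 9 + 4 = 13  OK
[2] x2 + x3 = 18; 18 mod 5 = 3, not 0  FAIL
[3] values -12 < 9 < 14  OK
[4] min(9, 14) = 9  OK
[5] 5x6 − 5x4 = 5(14) − 5(-14) = 140  OK
[6] x6 × x5 = 14 × 4 = 56  OK
[7] gcd(9, 14) = 1  OK
[8] values -12 ≤ 4 ≤ 9  OK
[9] x1 − x6 = -12 − 14 = -26  OK
[10] x6 = 14, x2 = 9; 14 > 9  OK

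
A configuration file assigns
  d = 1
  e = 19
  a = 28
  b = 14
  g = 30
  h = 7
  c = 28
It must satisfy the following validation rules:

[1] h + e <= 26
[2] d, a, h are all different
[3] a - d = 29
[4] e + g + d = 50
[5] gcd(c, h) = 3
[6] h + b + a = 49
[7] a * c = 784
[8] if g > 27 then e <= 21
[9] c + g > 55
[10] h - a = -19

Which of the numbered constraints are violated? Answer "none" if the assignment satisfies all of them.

Constraints 3, 5, 10 do not hold.

[1] h + e = 7 + 19 = 26; 26 ≤ 26  ✔
[2] values 1, 28, 7 are pairwise distinct  ✔
[3] a - d = 28 - 1 = 27, not 29  ✘
[4] e + g + d = 19 + 30 + 1 = 50  ✔
[5] gcd(28, 7) = 7, not 3  ✘
[6] h + b + a = 7 + 14 + 28 = 49  ✔
[7] a * c = 28 * 28 = 784  ✔
[8] g = 30 > 27, so we need e ≤ 21; e = 19 ≤ 21  ✔
[9] c + g = 28 + 30 = 58; 58 > 55  ✔
[10] h - a = 7 - 28 = -21, not -19  ✘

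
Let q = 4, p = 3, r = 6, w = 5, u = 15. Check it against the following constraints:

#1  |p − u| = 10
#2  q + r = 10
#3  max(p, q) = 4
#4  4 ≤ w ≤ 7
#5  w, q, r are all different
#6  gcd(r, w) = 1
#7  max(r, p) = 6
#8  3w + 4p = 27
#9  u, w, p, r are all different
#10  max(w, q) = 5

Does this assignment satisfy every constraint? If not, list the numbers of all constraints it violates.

No — constraint 1 is not satisfied.

#1 |3 − 15| = 12, not 10  fails
#2 q + r = 4 + 6 = 10  holds
#3 max(3, 4) = 4  holds
#4 w = 5 lies in [4, 7]  holds
#5 values 5, 4, 6 are pairwise distinct  holds
#6 gcd(6, 5) = 1  holds
#7 max(6, 3) = 6  holds
#8 3w + 4p = 3(5) + 4(3) = 27  holds
#9 values 15, 5, 3, 6 are pairwise distinct  holds
#10 max(5, 4) = 5  holds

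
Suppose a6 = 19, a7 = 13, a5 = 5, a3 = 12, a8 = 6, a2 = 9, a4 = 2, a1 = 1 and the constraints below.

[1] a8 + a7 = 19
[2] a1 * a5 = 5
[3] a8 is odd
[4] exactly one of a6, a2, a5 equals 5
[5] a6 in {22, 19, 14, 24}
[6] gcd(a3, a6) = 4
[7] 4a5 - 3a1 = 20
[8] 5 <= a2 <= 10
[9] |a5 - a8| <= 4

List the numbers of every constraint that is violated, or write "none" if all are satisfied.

Constraints 3, 6, 7 do not hold.

[1] a8 + a7 = 6 + 13 = 19 — OK.
[2] a1 * a5 = 1 * 5 = 5 — OK.
[3] a8 = 6 is even — violated.
[4] a6=19, a2=9, a5=5; 1 of them equals 5 — OK.
[5] a6 = 19 is in {22, 19, 14, 24} — OK.
[6] gcd(12, 19) = 1, not 4 — violated.
[7] 4a5 - 3a1 = 4(5) - 3(1) = 17, not 20 — violated.
[8] a2 = 9 lies in [5, 10] — OK.
[9] |5 - 6| = 1; 1 ≤ 4 — OK.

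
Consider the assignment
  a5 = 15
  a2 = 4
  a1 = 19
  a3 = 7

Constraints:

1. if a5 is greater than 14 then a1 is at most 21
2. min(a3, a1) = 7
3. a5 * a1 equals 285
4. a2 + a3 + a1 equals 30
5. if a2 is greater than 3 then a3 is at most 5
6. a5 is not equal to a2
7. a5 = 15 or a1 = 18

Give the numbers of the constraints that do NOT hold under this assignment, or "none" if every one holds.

1. a5 = 15 > 14, so we need a1 ≤ 21; a1 = 19 ≤ 21 — OK.
2. min(7, 19) = 7 — OK.
3. a5 * a1 = 15 * 19 = 285 — OK.
4. a2 + a3 + a1 = 4 + 7 + 19 = 30 — OK.
5. a2 = 4 > 3, so we need a3 ≤ 5; but a3 = 7 > 5 — violated.
6. a5 = 15, a2 = 4; distinct — OK.
7. a5 = 15 = 15 (first disjunct) — OK.

No — constraint 5 is not satisfied.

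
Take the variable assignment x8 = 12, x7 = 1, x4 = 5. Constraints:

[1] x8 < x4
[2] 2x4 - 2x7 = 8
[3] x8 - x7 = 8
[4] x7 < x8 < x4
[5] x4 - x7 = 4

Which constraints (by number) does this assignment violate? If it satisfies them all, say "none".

[1] x8 = 12, x4 = 5; 12 ≥ 5 (want <)  ✗
[2] 2x4 - 2x7 = 2(5) - 2(1) = 8  ✓
[3] x8 - x7 = 12 - 1 = 11, not 8  ✗
[4] values 1, 12, 5; x8 = 12 is not < x4 = 5  ✗
[5] x4 - x7 = 5 - 1 = 4  ✓

No — constraints 1, 3, 4 are not satisfied.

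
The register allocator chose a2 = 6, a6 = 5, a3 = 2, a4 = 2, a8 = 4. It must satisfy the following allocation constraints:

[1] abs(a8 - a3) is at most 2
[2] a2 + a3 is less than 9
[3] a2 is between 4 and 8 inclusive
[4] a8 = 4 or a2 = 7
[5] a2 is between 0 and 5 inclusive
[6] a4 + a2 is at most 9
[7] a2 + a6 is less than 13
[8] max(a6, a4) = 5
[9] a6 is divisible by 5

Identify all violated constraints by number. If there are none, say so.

[1] abs(4 - 2) = 2; 2 ≤ 2 — OK.
[2] a2 + a3 = 6 + 2 = 8; 8 < 9 — OK.
[3] a2 = 6 lies in [4, 8] — OK.
[4] a8 = 4 = 4 (first disjunct) — OK.
[5] a2 = 6 is outside [0, 5] — violated.
[6] a4 + a2 = 2 + 6 = 8; 8 ≤ 9 — OK.
[7] a2 + a6 = 6 + 5 = 11; 11 < 13 — OK.
[8] max(5, 2) = 5 — OK.
[9] 5 / 5 = 1, so 5 divides 5 — OK.

Constraint 5 is violated.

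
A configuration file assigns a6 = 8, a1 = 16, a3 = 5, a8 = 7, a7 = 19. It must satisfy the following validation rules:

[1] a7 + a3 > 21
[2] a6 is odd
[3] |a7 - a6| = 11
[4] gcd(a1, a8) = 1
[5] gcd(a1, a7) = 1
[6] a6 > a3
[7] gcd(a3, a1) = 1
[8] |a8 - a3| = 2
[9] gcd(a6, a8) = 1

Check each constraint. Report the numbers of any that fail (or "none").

[1] a7 + a3 = 19 + 5 = 24; 24 > 21 — holds.
[2] a6 = 8 is even — does not hold.
[3] |19 - 8| = 11 — holds.
[4] gcd(16, 7) = 1 — holds.
[5] gcd(16, 19) = 1 — holds.
[6] a6 = 8, a3 = 5; 8 > 5 — holds.
[7] gcd(5, 16) = 1 — holds.
[8] |7 - 5| = 2 — holds.
[9] gcd(8, 7) = 1 — holds.

Constraint 2 is violated.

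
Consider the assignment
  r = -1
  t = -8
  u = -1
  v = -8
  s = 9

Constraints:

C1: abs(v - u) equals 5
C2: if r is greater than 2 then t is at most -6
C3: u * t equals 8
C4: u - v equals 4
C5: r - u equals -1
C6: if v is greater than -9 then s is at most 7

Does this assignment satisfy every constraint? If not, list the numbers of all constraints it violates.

C1: abs(-8 - (-1)) = 7, not 5 — violated.
C2: r = -1, not > 2; antecedent false, conditional vacuously true — satisfied.
C3: u * t = -1 * (-8) = 8 — satisfied.
C4: u - v = -1 - (-8) = 7, not 4 — violated.
C5: r - u = -1 - (-1) = 0, not -1 — violated.
C6: v = -8 > -9, so we need s ≤ 7; but s = 9 > 7 — violated.

The assignment fails constraints 1, 4, 5, 6.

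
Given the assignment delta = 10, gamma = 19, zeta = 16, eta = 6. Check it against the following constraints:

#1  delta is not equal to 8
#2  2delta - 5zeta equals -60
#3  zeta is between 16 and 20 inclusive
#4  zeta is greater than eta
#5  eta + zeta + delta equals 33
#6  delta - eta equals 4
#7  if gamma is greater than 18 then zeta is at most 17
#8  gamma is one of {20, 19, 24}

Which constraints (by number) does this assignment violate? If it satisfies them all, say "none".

#1 delta = 10, and 10 ≠ 8  holds
#2 2delta - 5zeta = 2(10) - 5(16) = -60  holds
#3 zeta = 16 lies in [16, 20]  holds
#4 zeta = 16, eta = 6; 16 > 6  holds
#5 eta + zeta + delta = 6 + 16 + 10 = 32, not 33  fails
#6 delta - eta = 10 - 6 = 4  holds
#7 gamma = 19 > 18, so we need zeta ≤ 17; zeta = 16 ≤ 17  holds
#8 gamma = 19 is in {20, 19, 24}  holds

The assignment fails constraint 5.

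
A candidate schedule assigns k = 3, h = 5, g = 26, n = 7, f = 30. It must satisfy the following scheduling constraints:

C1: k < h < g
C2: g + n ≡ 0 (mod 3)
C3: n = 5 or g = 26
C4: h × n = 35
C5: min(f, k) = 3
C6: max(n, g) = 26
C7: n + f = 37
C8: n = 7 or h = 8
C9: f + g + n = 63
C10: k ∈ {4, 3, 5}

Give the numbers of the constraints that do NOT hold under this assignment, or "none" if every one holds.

C1: values 3 < 5 < 26 — satisfied.
C2: g + n = 33; 33 mod 3 = 0 — satisfied.
C3: n = 7 ≠ 5, but g = 26 = 26 (second disjunct) — satisfied.
C4: h × n = 5 × 7 = 35 — satisfied.
C5: min(30, 3) = 3 — satisfied.
C6: max(7, 26) = 26 — satisfied.
C7: n + f = 7 + 30 = 37 — satisfied.
C8: n = 7 = 7 (first disjunct) — satisfied.
C9: f + g + n = 30 + 26 + 7 = 63 — satisfied.
C10: k = 3 is in {4, 3, 5} — satisfied.

All constraints are satisfied.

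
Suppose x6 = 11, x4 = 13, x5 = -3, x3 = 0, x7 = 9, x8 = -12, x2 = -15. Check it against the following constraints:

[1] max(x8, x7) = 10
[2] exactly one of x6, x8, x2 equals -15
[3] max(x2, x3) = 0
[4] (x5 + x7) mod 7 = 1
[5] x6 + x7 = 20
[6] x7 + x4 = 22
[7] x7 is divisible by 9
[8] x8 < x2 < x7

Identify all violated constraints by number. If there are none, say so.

[1] max(-12, 9) = 9, not 10 — violated.
[2] x6=11, x8=-12, x2=-15; 1 of them equals -15 — satisfied.
[3] max(-15, 0) = 0 — satisfied.
[4] x5 + x7 = 6; 6 mod 7 = 6, not 1 — violated.
[5] x6 + x7 = 11 + 9 = 20 — satisfied.
[6] x7 + x4 = 9 + 13 = 22 — satisfied.
[7] 9 / 9 = 1, so 9 divides 9 — satisfied.
[8] values -12, -15, 9; x8 = -12 is not < x2 = -15 — violated.

The assignment fails constraints 1, 4, 8.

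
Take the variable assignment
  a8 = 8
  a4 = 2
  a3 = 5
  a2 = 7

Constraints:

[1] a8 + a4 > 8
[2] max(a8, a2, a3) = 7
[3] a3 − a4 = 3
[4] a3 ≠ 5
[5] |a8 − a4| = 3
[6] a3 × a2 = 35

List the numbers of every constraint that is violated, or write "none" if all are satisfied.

[1] a8 + a4 = 8 + 2 = 10; 10 > 8  yes
[2] max(8, 7, 5) = 8, not 7  no
[3] a3 − a4 = 5 − 2 = 3  yes
[4] a3 = 5, but 5 is required to differ  no
[5] |8 − 2| = 6, not 3  no
[6] a3 × a2 = 5 × 7 = 35  yes

Violated: 2, 4, and 5.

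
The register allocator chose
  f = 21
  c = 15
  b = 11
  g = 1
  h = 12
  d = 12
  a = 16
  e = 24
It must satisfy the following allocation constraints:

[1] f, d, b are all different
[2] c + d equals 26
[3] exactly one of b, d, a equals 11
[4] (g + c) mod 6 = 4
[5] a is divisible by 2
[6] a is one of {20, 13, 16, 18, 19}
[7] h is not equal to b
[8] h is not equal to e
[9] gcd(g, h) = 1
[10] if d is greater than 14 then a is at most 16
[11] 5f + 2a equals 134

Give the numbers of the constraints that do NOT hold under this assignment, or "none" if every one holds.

Violated: 2, 11.

[1] values 21, 12, 11 are pairwise distinct  yes
[2] c + d = 15 + 12 = 27, not 26  no
[3] b=11, d=12, a=16; 1 of them equals 11  yes
[4] g + c = 16; 16 mod 6 = 4  yes
[5] 16 / 2 = 8, so 2 divides 16  yes
[6] a = 16 is in {20, 13, 16, 18, 19}  yes
[7] h = 12, b = 11; distinct  yes
[8] h = 12, e = 24; distinct  yes
[9] gcd(1, 12) = 1  yes
[10] d = 12, not > 14; antecedent false, conditional vacuously true  yes
[11] 5f + 2a = 5(21) + 2(16) = 137, not 134  no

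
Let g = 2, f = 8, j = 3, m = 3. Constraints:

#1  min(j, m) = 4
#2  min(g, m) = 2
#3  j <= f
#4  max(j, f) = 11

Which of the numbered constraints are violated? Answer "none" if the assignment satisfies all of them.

#1 min(3, 3) = 3, not 4  FAIL
#2 min(2, 3) = 2  OK
#3 j = 3, f = 8; 3 ≤ 8  OK
#4 max(3, 8) = 8, not 11  FAIL

Constraints 1 and 4 do not hold.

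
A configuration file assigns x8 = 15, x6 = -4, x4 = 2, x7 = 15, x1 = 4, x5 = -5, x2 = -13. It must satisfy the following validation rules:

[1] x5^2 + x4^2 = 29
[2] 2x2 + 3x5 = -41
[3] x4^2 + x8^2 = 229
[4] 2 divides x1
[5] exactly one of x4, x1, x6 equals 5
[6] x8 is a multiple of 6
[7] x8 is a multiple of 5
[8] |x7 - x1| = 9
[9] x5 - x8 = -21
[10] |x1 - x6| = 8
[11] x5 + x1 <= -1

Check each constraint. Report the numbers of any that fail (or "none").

[1] x5^2 + x4^2 = (-5)^2 + 2^2 = 25 + 4 = 29  true
[2] 2x2 + 3x5 = 2(-13) + 3(-5) = -41  true
[3] x4^2 + x8^2 = 2^2 + 15^2 = 4 + 225 = 229  true
[4] 4 / 2 = 2, so 2 divides 4  true
[5] x4=2, x1=4, x6=-4; 0 of them equal 5, not exactly one  false
[6] 15 = 6*2 + 3, so 6 does not divide 15  false
[7] 15 / 5 = 3, so 5 divides 15  true
[8] |15 - 4| = 11, not 9  false
[9] x5 - x8 = -5 - 15 = -20, not -21  false
[10] |4 - (-4)| = 8  true
[11] x5 + x1 = -5 + 4 = -1; -1 ≤ -1  true

No — constraints 5, 6, 8, and 9 are not satisfied.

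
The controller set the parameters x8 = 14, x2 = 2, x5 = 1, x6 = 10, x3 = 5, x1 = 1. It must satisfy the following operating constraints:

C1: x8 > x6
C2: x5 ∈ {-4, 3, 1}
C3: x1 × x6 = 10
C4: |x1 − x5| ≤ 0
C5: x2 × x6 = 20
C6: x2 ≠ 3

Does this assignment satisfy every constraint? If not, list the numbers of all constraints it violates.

The assignment satisfies every constraint.

C1: x8 = 14, x6 = 10; 14 > 10  OK
C2: x5 = 1 is in {-4, 3, 1}  OK
C3: x1 × x6 = 1 × 10 = 10  OK
C4: |1 − 1| = 0; 0 ≤ 0  OK
C5: x2 × x6 = 2 × 10 = 20  OK
C6: x2 = 2, and 2 ≠ 3  OK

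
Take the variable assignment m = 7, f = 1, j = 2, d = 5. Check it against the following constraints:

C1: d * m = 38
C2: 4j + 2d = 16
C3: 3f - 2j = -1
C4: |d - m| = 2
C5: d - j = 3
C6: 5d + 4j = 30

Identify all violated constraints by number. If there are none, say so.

No — constraints 1, 2, and 6 are not satisfied.

C1: d * m = 5 * 7 = 35, not 38 — violated.
C2: 4j + 2d = 4(2) + 2(5) = 18, not 16 — violated.
C3: 3f - 2j = 3(1) - 2(2) = -1 — satisfied.
C4: |5 - 7| = 2 — satisfied.
C5: d - j = 5 - 2 = 3 — satisfied.
C6: 5d + 4j = 5(5) + 4(2) = 33, not 30 — violated.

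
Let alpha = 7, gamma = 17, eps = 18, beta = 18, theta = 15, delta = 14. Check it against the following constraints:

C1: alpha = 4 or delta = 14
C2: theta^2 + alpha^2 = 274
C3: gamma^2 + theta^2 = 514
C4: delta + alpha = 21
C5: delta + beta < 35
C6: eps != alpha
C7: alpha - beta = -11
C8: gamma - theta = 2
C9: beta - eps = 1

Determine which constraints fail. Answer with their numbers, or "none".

C1: alpha = 7 ≠ 4, but delta = 14 = 14 (second disjunct) — holds.
C2: theta^2 + alpha^2 = 15^2 + 7^2 = 225 + 49 = 274 — holds.
C3: gamma^2 + theta^2 = 17^2 + 15^2 = 289 + 225 = 514 — holds.
C4: delta + alpha = 14 + 7 = 21 — holds.
C5: delta + beta = 14 + 18 = 32; 32 < 35 — holds.
C6: eps = 18, alpha = 7; distinct — holds.
C7: alpha - beta = 7 - 18 = -11 — holds.
C8: gamma - theta = 17 - 15 = 2 — holds.
C9: beta - eps = 18 - 18 = 0, not 1 — fails.

No — constraint 9 is not satisfied.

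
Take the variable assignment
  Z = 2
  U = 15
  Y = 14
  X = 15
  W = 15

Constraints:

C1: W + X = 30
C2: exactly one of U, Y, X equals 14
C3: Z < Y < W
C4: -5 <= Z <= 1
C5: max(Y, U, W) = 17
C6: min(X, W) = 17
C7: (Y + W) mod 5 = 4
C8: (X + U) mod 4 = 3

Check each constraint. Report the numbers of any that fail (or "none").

Constraints 4, 5, 6, and 8 do not hold.

C1: W + X = 15 + 15 = 30  holds
C2: U=15, Y=14, X=15; 1 of them equals 14  holds
C3: values 2 < 14 < 15  holds
C4: Z = 2 is outside [-5, 1]  fails
C5: max(14, 15, 15) = 15, not 17  fails
C6: min(15, 15) = 15, not 17  fails
C7: Y + W = 29; 29 mod 5 = 4  holds
C8: X + U = 30; 30 mod 4 = 2, not 3  fails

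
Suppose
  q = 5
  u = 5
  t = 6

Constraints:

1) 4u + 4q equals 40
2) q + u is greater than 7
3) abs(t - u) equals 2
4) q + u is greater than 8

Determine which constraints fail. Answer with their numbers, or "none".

The assignment fails constraint 3.

1) 4u + 4q = 4(5) + 4(5) = 40  ✔
2) q + u = 5 + 5 = 10; 10 > 7  ✔
3) abs(6 - 5) = 1, not 2  ✘
4) q + u = 5 + 5 = 10; 10 > 8  ✔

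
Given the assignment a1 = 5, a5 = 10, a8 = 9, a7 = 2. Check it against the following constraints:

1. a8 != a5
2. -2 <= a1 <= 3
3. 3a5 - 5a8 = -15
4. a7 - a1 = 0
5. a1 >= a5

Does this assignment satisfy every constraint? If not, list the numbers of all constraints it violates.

Constraints 2, 4, 5 are violated.

1. a8 = 9, a5 = 10; distinct — holds.
2. a1 = 5 is outside [-2, 3] — does not hold.
3. 3a5 - 5a8 = 3(10) - 5(9) = -15 — holds.
4. a7 - a1 = 2 - 5 = -3, not 0 — does not hold.
5. a1 = 5, a5 = 10; 5 < 10 (want ≥) — does not hold.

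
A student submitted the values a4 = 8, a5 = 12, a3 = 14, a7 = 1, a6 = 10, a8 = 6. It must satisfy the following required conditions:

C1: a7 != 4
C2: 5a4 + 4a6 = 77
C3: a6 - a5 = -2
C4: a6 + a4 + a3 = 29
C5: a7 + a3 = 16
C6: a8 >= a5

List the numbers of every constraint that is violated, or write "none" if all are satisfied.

C1: a7 = 1, and 1 ≠ 4 — holds.
C2: 5a4 + 4a6 = 5(8) + 4(10) = 80, not 77 — does not hold.
C3: a6 - a5 = 10 - 12 = -2 — holds.
C4: a6 + a4 + a3 = 10 + 8 + 14 = 32, not 29 — does not hold.
C5: a7 + a3 = 1 + 14 = 15, not 16 — does not hold.
C6: a8 = 6, a5 = 12; 6 < 12 (want ≥) — does not hold.

No — constraints 2, 4, 5, and 6 are not satisfied.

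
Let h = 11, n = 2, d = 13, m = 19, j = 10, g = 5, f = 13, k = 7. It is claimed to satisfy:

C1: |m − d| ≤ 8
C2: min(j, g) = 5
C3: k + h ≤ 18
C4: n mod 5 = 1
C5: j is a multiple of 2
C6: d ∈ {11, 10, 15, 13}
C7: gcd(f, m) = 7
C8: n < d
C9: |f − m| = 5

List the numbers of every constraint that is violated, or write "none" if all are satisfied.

C1: |19 − 13| = 6; 6 ≤ 8 — satisfied.
C2: min(10, 5) = 5 — satisfied.
C3: k + h = 7 + 11 = 18; 18 ≤ 18 — satisfied.
C4: 2 mod 5 = 2, not 1 — violated.
C5: 10 / 2 = 5, so 2 divides 10 — satisfied.
C6: d = 13 is in {11, 10, 15, 13} — satisfied.
C7: gcd(13, 19) = 1, not 7 — violated.
C8: n = 2, d = 13; 2 < 13 — satisfied.
C9: |13 − 19| = 6, not 5 — violated.

Violated: 4, 7, 9.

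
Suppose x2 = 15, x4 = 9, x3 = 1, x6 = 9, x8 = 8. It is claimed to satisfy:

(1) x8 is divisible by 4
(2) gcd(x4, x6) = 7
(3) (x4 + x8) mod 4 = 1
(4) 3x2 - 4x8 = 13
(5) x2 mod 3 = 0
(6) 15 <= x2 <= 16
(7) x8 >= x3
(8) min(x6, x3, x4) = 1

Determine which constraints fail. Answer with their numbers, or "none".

(1) 8 / 4 = 2, so 4 divides 8  holds
(2) gcd(9, 9) = 9, not 7  fails
(3) x4 + x8 = 17; 17 mod 4 = 1  holds
(4) 3x2 - 4x8 = 3(15) - 4(8) = 13  holds
(5) 15 mod 3 = 0  holds
(6) x2 = 15 lies in [15, 16]  holds
(7) x8 = 8, x3 = 1; 8 ≥ 1  holds
(8) min(9, 1, 9) = 1  holds

No — constraint 2 is not satisfied.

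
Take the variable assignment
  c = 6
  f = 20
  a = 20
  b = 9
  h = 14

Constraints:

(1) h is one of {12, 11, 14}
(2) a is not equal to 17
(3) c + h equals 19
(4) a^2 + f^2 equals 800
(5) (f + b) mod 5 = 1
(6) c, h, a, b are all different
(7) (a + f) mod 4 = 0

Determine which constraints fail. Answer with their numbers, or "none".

Violated: 3, 5.

(1) h = 14 is in {12, 11, 14} — satisfied.
(2) a = 20, and 20 ≠ 17 — satisfied.
(3) c + h = 6 + 14 = 20, not 19 — violated.
(4) a^2 + f^2 = 20^2 + 20^2 = 400 + 400 = 800 — satisfied.
(5) f + b = 29; 29 mod 5 = 4, not 1 — violated.
(6) values 6, 14, 20, 9 are pairwise distinct — satisfied.
(7) a + f = 40; 40 mod 4 = 0 — satisfied.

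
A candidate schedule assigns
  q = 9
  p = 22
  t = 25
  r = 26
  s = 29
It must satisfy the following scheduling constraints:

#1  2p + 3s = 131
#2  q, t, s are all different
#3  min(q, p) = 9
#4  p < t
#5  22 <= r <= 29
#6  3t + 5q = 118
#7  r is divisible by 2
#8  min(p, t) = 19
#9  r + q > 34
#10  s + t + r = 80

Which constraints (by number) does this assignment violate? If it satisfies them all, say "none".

The assignment fails constraints 6 and 8.

#1 2p + 3s = 2(22) + 3(29) = 131  true
#2 values 9, 25, 29 are pairwise distinct  true
#3 min(9, 22) = 9  true
#4 p = 22, t = 25; 22 < 25  true
#5 r = 26 lies in [22, 29]  true
#6 3t + 5q = 3(25) + 5(9) = 120, not 118  false
#7 26 / 2 = 13, so 2 divides 26  true
#8 min(22, 25) = 22, not 19  false
#9 r + q = 26 + 9 = 35; 35 > 34  true
#10 s + t + r = 29 + 25 + 26 = 80  true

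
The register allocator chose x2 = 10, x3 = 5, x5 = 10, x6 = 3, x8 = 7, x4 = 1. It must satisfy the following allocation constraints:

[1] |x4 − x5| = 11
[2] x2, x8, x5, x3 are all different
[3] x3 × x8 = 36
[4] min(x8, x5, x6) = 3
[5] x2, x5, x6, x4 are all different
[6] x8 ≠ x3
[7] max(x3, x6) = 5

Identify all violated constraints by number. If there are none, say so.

[1] |1 − 10| = 9, not 11 — violated.
[2] x2 = x5 = 10, not all different — violated.
[3] x3 × x8 = 5 × 7 = 35, not 36 — violated.
[4] min(7, 10, 3) = 3 — satisfied.
[5] x2 = x5 = 10, not all different — violated.
[6] x8 = 7, x3 = 5; distinct — satisfied.
[7] max(5, 3) = 5 — satisfied.

No — constraints 1, 2, 3, 5 are not satisfied.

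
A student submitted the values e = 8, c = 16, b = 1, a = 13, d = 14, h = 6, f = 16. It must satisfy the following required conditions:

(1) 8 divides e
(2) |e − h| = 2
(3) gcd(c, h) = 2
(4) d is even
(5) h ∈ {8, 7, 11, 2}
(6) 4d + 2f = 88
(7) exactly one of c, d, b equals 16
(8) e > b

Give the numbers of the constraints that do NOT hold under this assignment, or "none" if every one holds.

The assignment fails constraint 5.

(1) 8 / 8 = 1, so 8 divides 8  holds
(2) |8 − 6| = 2  holds
(3) gcd(16, 6) = 2  holds
(4) d = 14 is even  holds
(5) h = 6 is not in {8, 7, 11, 2}  fails
(6) 4d + 2f = 4(14) + 2(16) = 88  holds
(7) c=16, d=14, b=1; 1 of them equals 16  holds
(8) e = 8, b = 1; 8 > 1  holds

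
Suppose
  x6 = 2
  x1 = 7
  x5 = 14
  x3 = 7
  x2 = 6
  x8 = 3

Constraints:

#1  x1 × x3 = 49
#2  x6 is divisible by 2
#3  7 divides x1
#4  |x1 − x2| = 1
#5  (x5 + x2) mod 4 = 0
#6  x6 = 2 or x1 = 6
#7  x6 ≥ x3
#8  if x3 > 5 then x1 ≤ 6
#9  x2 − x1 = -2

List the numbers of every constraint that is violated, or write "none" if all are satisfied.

Violated: 7, 8, 9.

#1 x1 × x3 = 7 × 7 = 49 — holds.
#2 2 / 2 = 1, so 2 divides 2 — holds.
#3 7 / 7 = 1, so 7 divides 7 — holds.
#4 |7 − 6| = 1 — holds.
#5 x5 + x2 = 20; 20 mod 4 = 0 — holds.
#6 x6 = 2 = 2 (first disjunct) — holds.
#7 x6 = 2, x3 = 7; 2 < 7 (want ≥) — fails.
#8 x3 = 7 > 5, so we need x1 ≤ 6; but x1 = 7 > 6 — fails.
#9 x2 − x1 = 6 − 7 = -1, not -2 — fails.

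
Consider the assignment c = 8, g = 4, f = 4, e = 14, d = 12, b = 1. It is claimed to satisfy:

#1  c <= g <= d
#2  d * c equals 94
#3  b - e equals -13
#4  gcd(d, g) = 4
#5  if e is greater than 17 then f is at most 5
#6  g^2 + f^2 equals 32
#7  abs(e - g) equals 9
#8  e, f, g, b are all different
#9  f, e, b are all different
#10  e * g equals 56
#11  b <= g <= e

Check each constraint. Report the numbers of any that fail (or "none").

#1 values 8, 4, 12; c = 8 is not <= g = 4 — fails.
#2 d * c = 12 * 8 = 96, not 94 — fails.
#3 b - e = 1 - 14 = -13 — holds.
#4 gcd(12, 4) = 4 — holds.
#5 e = 14, not > 17; antecedent false, conditional vacuously true — holds.
#6 g^2 + f^2 = 4^2 + 4^2 = 16 + 16 = 32 — holds.
#7 abs(14 - 4) = 10, not 9 — fails.
#8 f = g = 4, not all different — fails.
#9 values 4, 14, 1 are pairwise distinct — holds.
#10 e * g = 14 * 4 = 56 — holds.
#11 values 1 <= 4 <= 14 — holds.

Violated: 1, 2, 7, 8.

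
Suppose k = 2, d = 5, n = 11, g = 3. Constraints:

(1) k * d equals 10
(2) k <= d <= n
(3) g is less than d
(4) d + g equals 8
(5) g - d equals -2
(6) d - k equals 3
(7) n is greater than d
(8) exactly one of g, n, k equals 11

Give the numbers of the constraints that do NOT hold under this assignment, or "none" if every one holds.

All constraints are satisfied.

(1) k * d = 2 * 5 = 10  yes
(2) values 2 <= 5 <= 11  yes
(3) g = 3, d = 5; 3 < 5  yes
(4) d + g = 5 + 3 = 8  yes
(5) g - d = 3 - 5 = -2  yes
(6) d - k = 5 - 2 = 3  yes
(7) n = 11, d = 5; 11 > 5  yes
(8) g=3, n=11, k=2; 1 of them equals 11  yes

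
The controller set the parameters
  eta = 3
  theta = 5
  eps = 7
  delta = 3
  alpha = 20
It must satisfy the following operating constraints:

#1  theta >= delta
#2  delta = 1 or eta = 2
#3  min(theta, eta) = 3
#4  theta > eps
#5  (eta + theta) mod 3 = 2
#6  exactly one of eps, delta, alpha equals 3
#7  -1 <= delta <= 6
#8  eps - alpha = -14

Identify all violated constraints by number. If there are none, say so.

#1 theta = 5, delta = 3; 5 ≥ 3 — satisfied.
#2 delta = 3 ≠ 1 and eta = 3 ≠ 2; both disjuncts false — violated.
#3 min(5, 3) = 3 — satisfied.
#4 theta = 5, eps = 7; 5 ≤ 7 (want >) — violated.
#5 eta + theta = 8; 8 mod 3 = 2 — satisfied.
#6 eps=7, delta=3, alpha=20; 1 of them equals 3 — satisfied.
#7 delta = 3 lies in [-1, 6] — satisfied.
#8 eps - alpha = 7 - 20 = -13, not -14 — violated.

Constraints 2, 4, and 8 are violated.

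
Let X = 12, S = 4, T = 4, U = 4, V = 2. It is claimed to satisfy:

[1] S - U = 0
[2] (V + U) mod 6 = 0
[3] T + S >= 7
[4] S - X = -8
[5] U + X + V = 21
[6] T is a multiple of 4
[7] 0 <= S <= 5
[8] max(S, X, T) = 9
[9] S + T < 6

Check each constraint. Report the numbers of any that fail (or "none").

[1] S - U = 4 - 4 = 0  ✓
[2] V + U = 6; 6 mod 6 = 0  ✓
[3] T + S = 4 + 4 = 8; 8 ≥ 7  ✓
[4] S - X = 4 - 12 = -8  ✓
[5] U + X + V = 4 + 12 + 2 = 18, not 21  ✗
[6] 4 / 4 = 1, so 4 divides 4  ✓
[7] S = 4 lies in [0, 5]  ✓
[8] max(4, 12, 4) = 12, not 9  ✗
[9] S + T = 4 + 4 = 8; 8 ≥ 6, bound 6 not met  ✗

The assignment fails constraints 5, 8, and 9.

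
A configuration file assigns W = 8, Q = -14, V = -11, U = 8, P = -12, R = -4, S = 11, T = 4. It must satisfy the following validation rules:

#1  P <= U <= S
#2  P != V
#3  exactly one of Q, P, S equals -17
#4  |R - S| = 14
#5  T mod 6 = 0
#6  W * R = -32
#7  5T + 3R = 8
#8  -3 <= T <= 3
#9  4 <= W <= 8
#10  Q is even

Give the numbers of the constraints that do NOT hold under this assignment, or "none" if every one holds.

No — constraints 3, 4, 5, and 8 are not satisfied.

#1 values -12 <= 8 <= 11  ✔
#2 P = -12, V = -11; distinct  ✔
#3 Q=-14, P=-12, S=11; 0 of them equal -17, not exactly one  ✘
#4 |-4 - 11| = 15, not 14  ✘
#5 4 mod 6 = 4, not 0  ✘
#6 W * R = 8 * (-4) = -32  ✔
#7 5T + 3R = 5(4) + 3(-4) = 8  ✔
#8 T = 4 is outside [-3, 3]  ✘
#9 W = 8 lies in [4, 8]  ✔
#10 Q = -14 is even  ✔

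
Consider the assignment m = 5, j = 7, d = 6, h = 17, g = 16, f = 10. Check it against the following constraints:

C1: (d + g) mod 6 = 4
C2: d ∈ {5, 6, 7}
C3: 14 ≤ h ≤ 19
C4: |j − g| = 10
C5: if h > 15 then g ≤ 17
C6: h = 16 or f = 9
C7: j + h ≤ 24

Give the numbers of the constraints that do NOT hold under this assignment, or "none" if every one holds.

C1: d + g = 22; 22 mod 6 = 4  holds
C2: d = 6 is in {5, 6, 7}  holds
C3: h = 17 lies in [14, 19]  holds
C4: |7 − 16| = 9, not 10  fails
C5: h = 17 > 15, so we need g ≤ 17; g = 16 ≤ 17  holds
C6: h = 17 ≠ 16 and f = 10 ≠ 9; both disjuncts false  fails
C7: j + h = 7 + 17 = 24; 24 ≤ 24  holds

Constraints 4 and 6 are violated.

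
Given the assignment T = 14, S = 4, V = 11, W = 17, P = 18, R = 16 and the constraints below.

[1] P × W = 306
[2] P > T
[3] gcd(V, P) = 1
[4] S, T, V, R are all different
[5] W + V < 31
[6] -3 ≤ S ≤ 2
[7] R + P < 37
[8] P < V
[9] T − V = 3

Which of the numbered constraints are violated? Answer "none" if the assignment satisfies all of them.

Violated: 6 and 8.

[1] P × W = 18 × 17 = 306 — holds.
[2] P = 18, T = 14; 18 > 14 — holds.
[3] gcd(11, 18) = 1 — holds.
[4] values 4, 14, 11, 16 are pairwise distinct — holds.
[5] W + V = 17 + 11 = 28; 28 < 31 — holds.
[6] S = 4 is outside [-3, 2] — does not hold.
[7] R + P = 16 + 18 = 34; 34 < 37 — holds.
[8] P = 18, V = 11; 18 ≥ 11 (want <) — does not hold.
[9] T − V = 14 − 11 = 3 — holds.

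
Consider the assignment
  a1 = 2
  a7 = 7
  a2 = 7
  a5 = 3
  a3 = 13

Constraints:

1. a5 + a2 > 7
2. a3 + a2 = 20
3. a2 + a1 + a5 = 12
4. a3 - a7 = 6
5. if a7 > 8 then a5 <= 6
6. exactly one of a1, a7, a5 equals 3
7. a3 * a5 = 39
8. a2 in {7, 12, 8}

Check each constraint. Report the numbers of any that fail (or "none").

1. a5 + a2 = 3 + 7 = 10; 10 > 7 — OK.
2. a3 + a2 = 13 + 7 = 20 — OK.
3. a2 + a1 + a5 = 7 + 2 + 3 = 12 — OK.
4. a3 - a7 = 13 - 7 = 6 — OK.
5. a7 = 7, not > 8; antecedent false, conditional vacuously true — OK.
6. a1=2, a7=7, a5=3; 1 of them equals 3 — OK.
7. a3 * a5 = 13 * 3 = 39 — OK.
8. a2 = 7 is in {7, 12, 8} — OK.

None — every constraint holds.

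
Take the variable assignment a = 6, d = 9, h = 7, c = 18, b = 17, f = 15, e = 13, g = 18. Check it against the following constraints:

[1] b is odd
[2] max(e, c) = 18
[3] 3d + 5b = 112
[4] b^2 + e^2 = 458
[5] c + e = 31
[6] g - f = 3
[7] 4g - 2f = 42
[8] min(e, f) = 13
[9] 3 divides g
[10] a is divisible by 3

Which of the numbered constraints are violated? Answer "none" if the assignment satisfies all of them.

None — every constraint holds.

[1] b = 17 is odd — OK.
[2] max(13, 18) = 18 — OK.
[3] 3d + 5b = 3(9) + 5(17) = 112 — OK.
[4] b^2 + e^2 = 17^2 + 13^2 = 289 + 169 = 458 — OK.
[5] c + e = 18 + 13 = 31 — OK.
[6] g - f = 18 - 15 = 3 — OK.
[7] 4g - 2f = 4(18) - 2(15) = 42 — OK.
[8] min(13, 15) = 13 — OK.
[9] 18 / 3 = 6, so 3 divides 18 — OK.
[10] 6 / 3 = 2, so 3 divides 6 — OK.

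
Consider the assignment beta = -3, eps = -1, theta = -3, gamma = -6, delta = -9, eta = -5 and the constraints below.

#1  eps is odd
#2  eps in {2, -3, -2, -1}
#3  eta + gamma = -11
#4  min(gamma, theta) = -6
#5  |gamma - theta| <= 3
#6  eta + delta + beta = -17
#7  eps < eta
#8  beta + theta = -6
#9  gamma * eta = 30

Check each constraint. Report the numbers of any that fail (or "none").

The assignment fails constraint 7.

#1 eps = -1 is odd  ✔
#2 eps = -1 is in {2, -3, -2, -1}  ✔
#3 eta + gamma = -5 + (-6) = -11  ✔
#4 min(-6, -3) = -6  ✔
#5 |-6 - (-3)| = 3; 3 ≤ 3  ✔
#6 eta + delta + beta = -5 + (-9) + (-3) = -17  ✔
#7 eps = -1, eta = -5; -1 ≥ -5 (want <)  ✘
#8 beta + theta = -3 + (-3) = -6  ✔
#9 gamma * eta = -6 * (-5) = 30  ✔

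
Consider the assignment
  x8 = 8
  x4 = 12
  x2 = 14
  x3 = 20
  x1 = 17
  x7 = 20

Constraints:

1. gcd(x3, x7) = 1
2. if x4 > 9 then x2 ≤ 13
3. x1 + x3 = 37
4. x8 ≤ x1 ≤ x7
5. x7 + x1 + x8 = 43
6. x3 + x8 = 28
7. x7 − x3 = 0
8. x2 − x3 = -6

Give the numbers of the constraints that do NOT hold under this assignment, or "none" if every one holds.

The assignment fails constraints 1, 2, and 5.

1. gcd(20, 20) = 20, not 1  ✗
2. x4 = 12 > 9, so we need x2 ≤ 13; but x2 = 14 > 13  ✗
3. x1 + x3 = 17 + 20 = 37  ✓
4. values 8 ≤ 17 ≤ 20  ✓
5. x7 + x1 + x8 = 20 + 17 + 8 = 45, not 43  ✗
6. x3 + x8 = 20 + 8 = 28  ✓
7. x7 − x3 = 20 − 20 = 0  ✓
8. x2 − x3 = 14 − 20 = -6  ✓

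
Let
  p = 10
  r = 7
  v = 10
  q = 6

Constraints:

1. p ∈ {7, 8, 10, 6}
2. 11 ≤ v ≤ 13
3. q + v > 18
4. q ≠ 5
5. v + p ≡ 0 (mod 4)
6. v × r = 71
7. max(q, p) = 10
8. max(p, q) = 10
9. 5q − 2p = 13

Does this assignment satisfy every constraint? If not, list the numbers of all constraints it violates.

The assignment fails constraints 2, 3, 6, and 9.

1. p = 10 is in {7, 8, 10, 6} — satisfied.
2. v = 10 is outside [11, 13] — violated.
3. q + v = 6 + 10 = 16; 16 ≤ 18, bound 18 not met — violated.
4. q = 6, and 6 ≠ 5 — satisfied.
5. v + p = 20; 20 mod 4 = 0 — satisfied.
6. v × r = 10 × 7 = 70, not 71 — violated.
7. max(6, 10) = 10 — satisfied.
8. max(10, 6) = 10 — satisfied.
9. 5q − 2p = 5(6) − 2(10) = 10, not 13 — violated.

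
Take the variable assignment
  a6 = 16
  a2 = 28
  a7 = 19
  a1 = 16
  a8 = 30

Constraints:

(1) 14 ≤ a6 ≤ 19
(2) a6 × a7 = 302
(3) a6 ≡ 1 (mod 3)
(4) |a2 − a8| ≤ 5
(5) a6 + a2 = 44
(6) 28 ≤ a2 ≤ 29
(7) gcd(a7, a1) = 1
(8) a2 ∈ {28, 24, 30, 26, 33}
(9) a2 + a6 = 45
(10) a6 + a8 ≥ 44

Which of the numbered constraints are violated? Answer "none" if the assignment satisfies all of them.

The assignment fails constraints 2 and 9.

(1) a6 = 16 lies in [14, 19] — holds.
(2) a6 × a7 = 16 × 19 = 304, not 302 — fails.
(3) 16 mod 3 = 1 — holds.
(4) |28 − 30| = 2; 2 ≤ 5 — holds.
(5) a6 + a2 = 16 + 28 = 44 — holds.
(6) a2 = 28 lies in [28, 29] — holds.
(7) gcd(19, 16) = 1 — holds.
(8) a2 = 28 is in {28, 24, 30, 26, 33} — holds.
(9) a2 + a6 = 28 + 16 = 44, not 45 — fails.
(10) a6 + a8 = 16 + 30 = 46; 46 ≥ 44 — holds.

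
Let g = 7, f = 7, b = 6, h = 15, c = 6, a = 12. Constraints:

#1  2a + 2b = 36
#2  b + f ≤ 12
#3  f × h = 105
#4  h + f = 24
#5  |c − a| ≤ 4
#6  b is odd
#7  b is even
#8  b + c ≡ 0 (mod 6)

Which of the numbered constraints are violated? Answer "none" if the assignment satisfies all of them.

Constraints 2, 4, 5, and 6 are violated.

#1 2a + 2b = 2(12) + 2(6) = 36  yes
#2 b + f = 6 + 7 = 13; 13 > 12, bound 12 not met  no
#3 f × h = 7 × 15 = 105  yes
#4 h + f = 15 + 7 = 22, not 24  no
#5 |6 − 12| = 6; 6 > 4, exceeds bound 4  no
#6 b = 6 is even  no
#7 b = 6 is even  yes
#8 b + c = 12; 12 mod 6 = 0  yes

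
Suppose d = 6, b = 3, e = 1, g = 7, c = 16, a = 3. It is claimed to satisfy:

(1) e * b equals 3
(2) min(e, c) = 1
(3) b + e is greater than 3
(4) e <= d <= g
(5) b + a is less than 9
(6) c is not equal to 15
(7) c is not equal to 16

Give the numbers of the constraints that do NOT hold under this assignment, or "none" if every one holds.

Constraint 7 does not hold.

(1) e * b = 1 * 3 = 3 — satisfied.
(2) min(1, 16) = 1 — satisfied.
(3) b + e = 3 + 1 = 4; 4 > 3 — satisfied.
(4) values 1 <= 6 <= 7 — satisfied.
(5) b + a = 3 + 3 = 6; 6 < 9 — satisfied.
(6) c = 16, and 16 ≠ 15 — satisfied.
(7) c = 16, but 16 is required to differ — violated.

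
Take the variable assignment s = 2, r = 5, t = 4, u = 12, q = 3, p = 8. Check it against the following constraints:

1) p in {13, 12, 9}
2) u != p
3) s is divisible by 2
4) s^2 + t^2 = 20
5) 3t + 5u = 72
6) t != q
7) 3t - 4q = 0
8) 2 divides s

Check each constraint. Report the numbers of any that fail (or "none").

1) p = 8 is not in {13, 12, 9} — violated.
2) u = 12, p = 8; distinct — OK.
3) 2 / 2 = 1, so 2 divides 2 — OK.
4) s^2 + t^2 = 2^2 + 4^2 = 4 + 16 = 20 — OK.
5) 3t + 5u = 3(4) + 5(12) = 72 — OK.
6) t = 4, q = 3; distinct — OK.
7) 3t - 4q = 3(4) - 4(3) = 0 — OK.
8) 2 / 2 = 1, so 2 divides 2 — OK.

Constraint 1 does not hold.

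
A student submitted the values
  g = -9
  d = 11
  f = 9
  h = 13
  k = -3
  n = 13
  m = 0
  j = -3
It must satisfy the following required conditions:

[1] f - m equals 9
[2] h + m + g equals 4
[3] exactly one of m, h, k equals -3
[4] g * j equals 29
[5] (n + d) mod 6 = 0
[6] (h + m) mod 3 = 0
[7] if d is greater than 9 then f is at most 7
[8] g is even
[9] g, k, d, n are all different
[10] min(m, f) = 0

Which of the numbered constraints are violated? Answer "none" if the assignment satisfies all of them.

Constraints 4, 6, 7, 8 are violated.

[1] f - m = 9 - 0 = 9  holds
[2] h + m + g = 13 + 0 + (-9) = 4  holds
[3] m=0, h=13, k=-3; 1 of them equals -3  holds
[4] g * j = -9 * (-3) = 27, not 29  fails
[5] n + d = 24; 24 mod 6 = 0  holds
[6] h + m = 13; 13 mod 3 = 1, not 0  fails
[7] d = 11 > 9, so we need f ≤ 7; but f = 9 > 7  fails
[8] g = -9 is odd  fails
[9] values -9, -3, 11, 13 are pairwise distinct  holds
[10] min(0, 9) = 0  holds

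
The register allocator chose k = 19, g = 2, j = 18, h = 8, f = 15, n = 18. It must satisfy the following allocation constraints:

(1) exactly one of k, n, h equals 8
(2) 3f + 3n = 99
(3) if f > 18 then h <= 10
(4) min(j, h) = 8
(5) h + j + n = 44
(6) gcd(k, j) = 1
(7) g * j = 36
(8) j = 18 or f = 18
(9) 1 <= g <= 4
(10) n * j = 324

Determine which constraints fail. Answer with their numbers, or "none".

(1) k=19, n=18, h=8; 1 of them equals 8  yes
(2) 3f + 3n = 3(15) + 3(18) = 99  yes
(3) f = 15, not > 18; antecedent false, conditional vacuously true  yes
(4) min(18, 8) = 8  yes
(5) h + j + n = 8 + 18 + 18 = 44  yes
(6) gcd(19, 18) = 1  yes
(7) g * j = 2 * 18 = 36  yes
(8) j = 18 = 18 (first disjunct)  yes
(9) g = 2 lies in [1, 4]  yes
(10) n * j = 18 * 18 = 324  yes

All constraints are satisfied.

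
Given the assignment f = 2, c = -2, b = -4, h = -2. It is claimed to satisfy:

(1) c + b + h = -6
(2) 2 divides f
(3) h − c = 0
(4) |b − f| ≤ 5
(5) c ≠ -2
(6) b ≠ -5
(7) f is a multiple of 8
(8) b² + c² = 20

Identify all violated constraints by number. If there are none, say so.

(1) c + b + h = -2 + (-4) + (-2) = -8, not -6  false
(2) 2 / 2 = 1, so 2 divides 2  true
(3) h − c = -2 − (-2) = 0  true
(4) |-4 − 2| = 6; 6 > 5, exceeds bound 5  false
(5) c = -2, but -2 is required to differ  false
(6) b = -4, and -4 ≠ -5  true
(7) 2 = 8×0 + 2, so 8 does not divide 2  false
(8) b² + c² = (-4)² + (-2)² = 16 + 4 = 20  true

Violated: 1, 4, 5, and 7.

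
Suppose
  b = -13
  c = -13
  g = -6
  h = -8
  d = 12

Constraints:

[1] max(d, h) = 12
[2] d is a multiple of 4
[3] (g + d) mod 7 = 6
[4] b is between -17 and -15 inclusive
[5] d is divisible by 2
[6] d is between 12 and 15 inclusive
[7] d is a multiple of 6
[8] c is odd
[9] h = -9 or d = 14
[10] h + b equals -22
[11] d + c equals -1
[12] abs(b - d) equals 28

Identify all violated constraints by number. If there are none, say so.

[1] max(12, -8) = 12 — holds.
[2] 12 / 4 = 3, so 4 divides 12 — holds.
[3] g + d = 6; 6 mod 7 = 6 — holds.
[4] b = -13 is outside [-17, -15] — fails.
[5] 12 / 2 = 6, so 2 divides 12 — holds.
[6] d = 12 lies in [12, 15] — holds.
[7] 12 / 6 = 2, so 6 divides 12 — holds.
[8] c = -13 is odd — holds.
[9] h = -8 ≠ -9 and d = 12 ≠ 14; both disjuncts false — fails.
[10] h + b = -8 + (-13) = -21, not -22 — fails.
[11] d + c = 12 + (-13) = -1 — holds.
[12] abs(-13 - 12) = 25, not 28 — fails.

Violated: 4, 9, 10, 12.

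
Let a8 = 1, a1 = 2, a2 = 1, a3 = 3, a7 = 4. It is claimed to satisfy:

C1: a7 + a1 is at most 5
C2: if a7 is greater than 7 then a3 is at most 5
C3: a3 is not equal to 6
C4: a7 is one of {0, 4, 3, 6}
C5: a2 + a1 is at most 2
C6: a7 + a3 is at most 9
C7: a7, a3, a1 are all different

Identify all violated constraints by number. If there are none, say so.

C1: a7 + a1 = 4 + 2 = 6; 6 > 5, bound 5 not met — violated.
C2: a7 = 4, not > 7; antecedent false, conditional vacuously true — OK.
C3: a3 = 3, and 3 ≠ 6 — OK.
C4: a7 = 4 is in {0, 4, 3, 6} — OK.
C5: a2 + a1 = 1 + 2 = 3; 3 > 2, bound 2 not met — violated.
C6: a7 + a3 = 4 + 3 = 7; 7 ≤ 9 — OK.
C7: values 4, 3, 2 are pairwise distinct — OK.

No — constraints 1 and 5 are not satisfied.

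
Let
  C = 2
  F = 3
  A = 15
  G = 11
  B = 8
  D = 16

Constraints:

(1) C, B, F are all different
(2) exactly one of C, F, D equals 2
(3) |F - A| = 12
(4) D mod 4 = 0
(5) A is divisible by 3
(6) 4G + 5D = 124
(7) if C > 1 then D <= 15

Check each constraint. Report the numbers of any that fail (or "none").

(1) values 2, 8, 3 are pairwise distinct — satisfied.
(2) C=2, F=3, D=16; 1 of them equals 2 — satisfied.
(3) |3 - 15| = 12 — satisfied.
(4) 16 mod 4 = 0 — satisfied.
(5) 15 / 3 = 5, so 3 divides 15 — satisfied.
(6) 4G + 5D = 4(11) + 5(16) = 124 — satisfied.
(7) C = 2 > 1, so we need D ≤ 15; but D = 16 > 15 — violated.

Constraint 7 does not hold.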